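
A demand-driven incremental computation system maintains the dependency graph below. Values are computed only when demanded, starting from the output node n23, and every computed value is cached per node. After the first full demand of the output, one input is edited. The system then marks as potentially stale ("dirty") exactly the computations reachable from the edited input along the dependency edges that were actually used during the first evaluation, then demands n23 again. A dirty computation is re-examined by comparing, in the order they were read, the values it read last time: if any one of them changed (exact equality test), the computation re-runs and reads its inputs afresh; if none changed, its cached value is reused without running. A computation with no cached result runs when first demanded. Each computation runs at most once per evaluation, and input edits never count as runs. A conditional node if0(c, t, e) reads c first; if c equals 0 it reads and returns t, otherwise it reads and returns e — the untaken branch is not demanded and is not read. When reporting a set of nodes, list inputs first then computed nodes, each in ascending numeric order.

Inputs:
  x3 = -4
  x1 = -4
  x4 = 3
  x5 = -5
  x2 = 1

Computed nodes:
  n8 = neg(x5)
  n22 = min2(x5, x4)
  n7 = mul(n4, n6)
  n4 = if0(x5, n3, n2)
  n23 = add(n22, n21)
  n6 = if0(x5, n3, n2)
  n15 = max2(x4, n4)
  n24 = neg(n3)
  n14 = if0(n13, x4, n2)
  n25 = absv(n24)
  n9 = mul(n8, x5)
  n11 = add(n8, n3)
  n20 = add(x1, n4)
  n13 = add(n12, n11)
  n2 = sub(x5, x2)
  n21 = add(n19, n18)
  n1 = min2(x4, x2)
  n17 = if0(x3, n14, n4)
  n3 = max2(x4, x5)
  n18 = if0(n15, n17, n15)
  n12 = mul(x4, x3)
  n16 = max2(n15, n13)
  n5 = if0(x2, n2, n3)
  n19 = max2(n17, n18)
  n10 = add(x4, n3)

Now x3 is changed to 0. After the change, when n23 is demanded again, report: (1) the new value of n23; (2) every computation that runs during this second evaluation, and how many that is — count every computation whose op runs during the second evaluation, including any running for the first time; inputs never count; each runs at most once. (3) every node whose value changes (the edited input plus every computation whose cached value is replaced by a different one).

New value of n23: 1.
Computations that run: n3, n8, n11, n12, n13, n14, n17 — 7 in total.
Values that change: x3.
Key observation: a condition flipped, so demand reaches new nodes — n3, n8, n11, n12, n13, n14 run for the first time.

First evaluation (everything demanded from the output):
  n2 = sub(-5, 1) = -6
  n4 = if0(x5=-5 -> else branch n2) = -6
  n15 = max2(3, -6) = 3
  n17 = if0(x3=-4 -> else branch n4) = -6
  n18 = if0(n15=3 -> else branch n15) = 3
  n19 = max2(-6, 3) = 3
  n21 = add(3, 3) = 6
  n22 = min2(-5, 3) = -5
  n23 = add(-5, 6) = 1

Propagation after the edit:
  n3: demanded for the first time — runs, produces 3.
  n8: demanded for the first time — runs, produces 5.
  n11: demanded for the first time — runs, produces 8.
  n12: demanded for the first time — runs, produces 0.
  n13: demanded for the first time — runs, produces 8.
  n14: demanded for the first time — runs, produces -6.
  n17: runs — x3 -4->0; result -6 (same value as before).
  n19: checked — values it read are unchanged (n17 unchanged, n18 unchanged); reused cached 3 without running.
  n21: checked — values it read are unchanged (n19 unchanged, n18 unchanged); reused cached 6 without running.
  n23: checked — values it read are unchanged (n22 unchanged, n21 unchanged); reused cached 1 without running.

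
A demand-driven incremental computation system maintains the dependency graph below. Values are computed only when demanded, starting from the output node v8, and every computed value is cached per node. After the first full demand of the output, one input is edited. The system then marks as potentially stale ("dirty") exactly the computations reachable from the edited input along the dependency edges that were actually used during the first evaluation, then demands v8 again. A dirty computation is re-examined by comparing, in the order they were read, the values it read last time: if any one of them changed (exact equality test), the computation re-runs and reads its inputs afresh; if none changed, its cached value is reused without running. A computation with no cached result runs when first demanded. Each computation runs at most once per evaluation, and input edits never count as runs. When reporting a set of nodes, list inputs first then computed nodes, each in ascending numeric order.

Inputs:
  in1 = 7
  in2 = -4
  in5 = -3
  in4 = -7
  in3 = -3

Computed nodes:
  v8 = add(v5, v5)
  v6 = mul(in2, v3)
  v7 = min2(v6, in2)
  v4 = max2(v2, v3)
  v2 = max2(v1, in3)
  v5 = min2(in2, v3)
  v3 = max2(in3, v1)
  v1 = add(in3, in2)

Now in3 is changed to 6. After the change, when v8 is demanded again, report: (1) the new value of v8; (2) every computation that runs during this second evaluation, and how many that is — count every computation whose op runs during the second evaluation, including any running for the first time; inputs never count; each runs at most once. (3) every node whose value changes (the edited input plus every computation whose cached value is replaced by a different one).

First evaluation (everything demanded from the output):
  v1 = add(-3, -4) = -7
  v3 = max2(-3, -7) = -3
  v5 = min2(-4, -3) = -4
  v8 = add(-4, -4) = -8

Propagation after the edit:
  v1: runs — in3 -3->6; result 2.
  v3: runs — in3 -3->6; v1 -7->2; result 6.
  v5: runs — v3 -3->6; result -4 (same value as before).
  v8: checked — values it read are unchanged (v5 unchanged, v5 unchanged); reused cached -8 without running.

Key observation: the change is absorbed at v5 — it re-runs but produces the same value, and the output's value is unchanged.

New value of v8: -8.
Computations that run: v1, v3, v5 — 3 in total.
Values that change: in3, v1, v3.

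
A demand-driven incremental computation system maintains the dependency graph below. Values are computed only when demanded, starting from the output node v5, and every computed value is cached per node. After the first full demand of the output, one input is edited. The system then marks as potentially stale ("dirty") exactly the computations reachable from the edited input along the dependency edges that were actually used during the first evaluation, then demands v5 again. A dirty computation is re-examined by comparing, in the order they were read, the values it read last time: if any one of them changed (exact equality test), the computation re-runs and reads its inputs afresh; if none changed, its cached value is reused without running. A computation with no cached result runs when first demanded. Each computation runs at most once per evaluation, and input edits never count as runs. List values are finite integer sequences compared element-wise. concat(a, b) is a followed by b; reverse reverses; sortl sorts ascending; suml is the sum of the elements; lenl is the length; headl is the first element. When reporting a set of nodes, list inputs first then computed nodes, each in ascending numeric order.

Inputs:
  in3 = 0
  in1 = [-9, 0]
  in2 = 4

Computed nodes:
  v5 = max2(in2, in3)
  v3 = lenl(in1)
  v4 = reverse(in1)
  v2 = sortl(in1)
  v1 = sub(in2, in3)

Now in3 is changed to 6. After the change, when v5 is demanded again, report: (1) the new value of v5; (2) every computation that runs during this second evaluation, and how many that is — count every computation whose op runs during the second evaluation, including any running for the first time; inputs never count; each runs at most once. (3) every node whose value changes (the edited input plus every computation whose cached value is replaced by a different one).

New value of v5: 6.
Computations that run: v5 — 1 in total.
Values that change: in3, v5.

First evaluation (everything demanded from the output):
  v5 = max2(4, 0) = 4

Propagation after the edit:
  v5: runs — in3 0->6; result 6.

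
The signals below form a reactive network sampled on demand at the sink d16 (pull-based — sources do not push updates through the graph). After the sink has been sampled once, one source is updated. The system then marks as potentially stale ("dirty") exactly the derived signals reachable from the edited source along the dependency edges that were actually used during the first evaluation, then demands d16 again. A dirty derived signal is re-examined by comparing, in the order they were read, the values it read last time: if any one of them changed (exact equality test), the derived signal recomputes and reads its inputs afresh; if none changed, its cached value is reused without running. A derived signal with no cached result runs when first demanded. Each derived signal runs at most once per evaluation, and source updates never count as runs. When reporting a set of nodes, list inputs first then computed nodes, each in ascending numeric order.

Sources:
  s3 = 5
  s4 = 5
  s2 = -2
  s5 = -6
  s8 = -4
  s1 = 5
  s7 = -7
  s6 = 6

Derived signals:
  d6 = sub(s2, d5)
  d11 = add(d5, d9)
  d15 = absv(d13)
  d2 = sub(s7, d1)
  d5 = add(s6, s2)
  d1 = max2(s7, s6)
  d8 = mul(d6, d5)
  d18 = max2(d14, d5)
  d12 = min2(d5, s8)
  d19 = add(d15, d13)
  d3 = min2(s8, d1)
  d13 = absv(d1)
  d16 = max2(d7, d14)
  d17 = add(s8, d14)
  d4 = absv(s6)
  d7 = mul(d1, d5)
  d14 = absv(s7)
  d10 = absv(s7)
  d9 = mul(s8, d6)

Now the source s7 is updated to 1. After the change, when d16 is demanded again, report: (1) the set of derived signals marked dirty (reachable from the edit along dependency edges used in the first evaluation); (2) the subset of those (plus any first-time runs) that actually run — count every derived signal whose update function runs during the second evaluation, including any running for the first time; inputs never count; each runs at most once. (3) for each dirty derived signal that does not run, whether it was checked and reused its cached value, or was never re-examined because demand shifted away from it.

Initial pass — values computed on the first demand:
  d1 = max2(-7, 6) = 6
  d5 = add(6, -2) = 4
  d7 = mul(6, 4) = 24
  d14 = absv(-7) = 7
  d16 = max2(24, 7) = 24

Second demand — change propagation:
  d1: re-runs because s7 -7->1; new result 6 (unchanged).
  d7: re-examined; everything it read last time is the same (d1 unchanged, d5 unchanged) — cache 24 kept, no run.
  d14: re-runs because s7 -7->1; new result 1.
  d16: re-runs because d14 7->1; new result 24 (unchanged).

The important point: at d7 every value read last time is unchanged, so the dirty flag clears without a run.

Dirty set: d1, d7, d14, d16.
Run set: d1, d14, d16 (3 run).
Re-examined without running (cache reused): d7.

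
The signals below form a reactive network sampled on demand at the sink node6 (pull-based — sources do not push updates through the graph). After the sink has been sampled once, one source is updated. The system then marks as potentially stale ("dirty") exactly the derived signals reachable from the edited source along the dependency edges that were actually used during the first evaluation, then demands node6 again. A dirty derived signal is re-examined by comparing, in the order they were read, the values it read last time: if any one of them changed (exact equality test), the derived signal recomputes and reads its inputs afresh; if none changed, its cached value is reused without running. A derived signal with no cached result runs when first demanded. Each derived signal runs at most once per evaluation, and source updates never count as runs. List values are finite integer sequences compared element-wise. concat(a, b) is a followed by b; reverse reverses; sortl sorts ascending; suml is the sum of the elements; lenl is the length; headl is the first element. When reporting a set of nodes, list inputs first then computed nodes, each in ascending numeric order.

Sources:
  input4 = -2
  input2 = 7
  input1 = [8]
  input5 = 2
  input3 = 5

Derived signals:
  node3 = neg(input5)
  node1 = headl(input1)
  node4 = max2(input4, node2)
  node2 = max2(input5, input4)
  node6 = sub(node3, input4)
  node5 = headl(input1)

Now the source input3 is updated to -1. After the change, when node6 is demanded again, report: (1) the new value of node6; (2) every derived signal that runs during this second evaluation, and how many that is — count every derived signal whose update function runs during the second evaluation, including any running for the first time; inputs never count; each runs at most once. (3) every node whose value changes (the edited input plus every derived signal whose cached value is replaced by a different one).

Initial pass — values computed on the first demand:
  node3 = neg(2) = -2
  node6 = sub(-2, -2) = 0

Second demand — change propagation:
  no demanded computation ever read input3, so the edit dirties nothing and nothing runs.

The important point: nothing the output needs ever reads input3, so the edit is invisible to it.

node6 now evaluates to 0.
Run set: none (0 run).
Changed values: input3.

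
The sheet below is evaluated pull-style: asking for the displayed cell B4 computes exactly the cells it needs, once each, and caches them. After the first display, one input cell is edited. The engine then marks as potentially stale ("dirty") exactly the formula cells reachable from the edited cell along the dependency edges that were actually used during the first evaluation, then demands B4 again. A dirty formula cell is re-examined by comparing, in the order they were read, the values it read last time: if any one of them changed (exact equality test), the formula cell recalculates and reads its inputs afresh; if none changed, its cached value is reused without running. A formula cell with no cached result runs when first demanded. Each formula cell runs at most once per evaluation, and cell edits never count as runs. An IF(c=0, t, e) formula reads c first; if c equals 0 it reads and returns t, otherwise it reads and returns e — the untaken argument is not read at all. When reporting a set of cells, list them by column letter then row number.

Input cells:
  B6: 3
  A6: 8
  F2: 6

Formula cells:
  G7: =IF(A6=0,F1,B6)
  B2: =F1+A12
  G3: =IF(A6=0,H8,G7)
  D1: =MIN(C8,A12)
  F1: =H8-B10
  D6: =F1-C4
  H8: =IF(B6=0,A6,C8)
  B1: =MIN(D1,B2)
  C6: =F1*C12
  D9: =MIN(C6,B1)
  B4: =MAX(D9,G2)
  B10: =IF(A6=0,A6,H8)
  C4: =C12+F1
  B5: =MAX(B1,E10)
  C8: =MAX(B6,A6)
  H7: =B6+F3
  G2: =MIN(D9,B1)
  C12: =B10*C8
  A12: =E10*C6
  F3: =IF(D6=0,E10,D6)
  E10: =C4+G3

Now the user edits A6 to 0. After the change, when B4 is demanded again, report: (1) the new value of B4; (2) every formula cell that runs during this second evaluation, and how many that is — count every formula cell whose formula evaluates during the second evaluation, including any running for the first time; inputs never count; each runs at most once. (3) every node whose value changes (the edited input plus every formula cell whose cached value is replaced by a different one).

Demanding B4 again yields 0.
13 formula cells run: A12, B1, B2, B10, C4, C6, C8, C12, D1, E10, F1, G3, H8.
The nodes whose values change: A6, B2, B10, C4, C8, C12, E10, F1, H8.
Note the branch switch — demand abandons G7, which is never re-examined.

First demand of the output computes:
  C8 = MAX(3, 8) = 8
  H8 = IF(B6=0: B6=3 -> else branch C8) = 8
  B10 = IF(A6=0: A6=8 -> else branch H8) = 8
  C12 = 8 * 8 = 64
  F1 = 8 - 8 = 0
  C4 = 64 + 0 = 64
  C6 = 0 * 64 = 0
  G7 = IF(A6=0: A6=8 -> else branch B6) = 3
  G3 = IF(A6=0: A6=8 -> else branch G7) = 3
  E10 = 64 + 3 = 67
  A12 = 67 * 0 = 0
  B2 = 0 + 0 = 0
  D1 = MIN(8, 0) = 0
  B1 = MIN(0, 0) = 0
  D9 = MIN(0, 0) = 0
  G2 = MIN(0, 0) = 0
  B4 = MAX(0, 0) = 0

After the edit, cleaning proceeds:
  C8: a read changed (A6 8->0) — executes, giving 3.
  H8: a read changed (C8 8->3) — executes, giving 3.
  B10: a read changed (A6 8->0; H8 8->3) — executes, giving 0.
  C12: a read changed (B10 8->0; C8 8->3) — executes, giving 0.
  F1: a read changed (H8 8->3; B10 8->0) — executes, giving 3.
  C4: a read changed (C12 64->0; F1 0->3) — executes, giving 3.
  C6: a read changed (F1 0->3; C12 64->0) — executes, giving 0 — identical to its old value.
  G7: stays stale; no demand reaches it after the flip.
  G3: a read changed (A6 8->0) — executes, giving 3 — identical to its old value.
  E10: a read changed (C4 64->3) — executes, giving 6.
  A12: a read changed (E10 67->6) — executes, giving 0 — identical to its old value.
  B2: a read changed (F1 0->3) — executes, giving 3.
  D1: a read changed (C8 8->3) — executes, giving 0 — identical to its old value.
  B1: a read changed (B2 0->3) — executes, giving 0 — identical to its old value.
  D9: dirty, but its reads are unchanged (C6 unchanged, B1 unchanged); cached 0 stands.
  G2: dirty, but its reads are unchanged (D9 unchanged, B1 unchanged); cached 0 stands.
  B4: dirty, but its reads are unchanged (D9 unchanged, G2 unchanged); cached 0 stands.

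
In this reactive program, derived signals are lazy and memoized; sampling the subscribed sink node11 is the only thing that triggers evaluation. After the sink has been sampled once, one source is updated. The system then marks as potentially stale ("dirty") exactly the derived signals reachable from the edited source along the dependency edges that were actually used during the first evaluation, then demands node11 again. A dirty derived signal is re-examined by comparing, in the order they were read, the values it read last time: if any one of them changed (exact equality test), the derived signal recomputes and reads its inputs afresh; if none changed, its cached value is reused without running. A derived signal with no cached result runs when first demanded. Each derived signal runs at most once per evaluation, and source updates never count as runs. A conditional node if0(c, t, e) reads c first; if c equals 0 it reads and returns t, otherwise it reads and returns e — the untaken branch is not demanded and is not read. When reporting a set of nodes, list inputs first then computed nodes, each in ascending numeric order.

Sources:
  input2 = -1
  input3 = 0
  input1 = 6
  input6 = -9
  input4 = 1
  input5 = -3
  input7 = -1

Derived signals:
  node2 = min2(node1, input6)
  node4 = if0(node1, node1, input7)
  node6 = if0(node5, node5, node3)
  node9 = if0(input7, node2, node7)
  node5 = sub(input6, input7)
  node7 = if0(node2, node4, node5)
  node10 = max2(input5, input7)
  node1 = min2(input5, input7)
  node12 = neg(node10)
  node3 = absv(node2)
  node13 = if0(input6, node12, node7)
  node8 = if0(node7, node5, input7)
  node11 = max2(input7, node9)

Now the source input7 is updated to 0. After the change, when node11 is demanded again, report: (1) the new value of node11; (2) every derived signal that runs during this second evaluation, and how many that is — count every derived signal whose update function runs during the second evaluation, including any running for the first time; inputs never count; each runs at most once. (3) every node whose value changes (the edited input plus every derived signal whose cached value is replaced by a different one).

First demand of the output computes:
  node1 = min2(-3, -1) = -3
  node2 = min2(-3, -9) = -9
  node5 = sub(-9, -1) = -8
  node7 = if0(node2=-9 -> else branch node5) = -8
  node9 = if0(input7=-1 -> else branch node7) = -8
  node11 = max2(-1, -8) = -1

After the edit, cleaning proceeds:
  node1: a read changed (input7 -1->0) — executes, giving -3 — identical to its old value.
  node2: dirty, but its reads are unchanged (node1 unchanged, input6 unchanged); cached -9 stands.
  node5: stays stale; no demand reaches it after the flip.
  node7: stays stale; no demand reaches it after the flip.
  node9: a read changed (input7 -1->0) — executes, giving -9.
  node11: a read changed (input7 -1->0; node9 -8->-9) — executes, giving 0.

Note the branch switch — demand abandons node5, node7, which are never re-examined.

Demanding node11 again yields 0.
3 derived signals run: node1, node9, node11.
The nodes whose values change: input7, node9, node11.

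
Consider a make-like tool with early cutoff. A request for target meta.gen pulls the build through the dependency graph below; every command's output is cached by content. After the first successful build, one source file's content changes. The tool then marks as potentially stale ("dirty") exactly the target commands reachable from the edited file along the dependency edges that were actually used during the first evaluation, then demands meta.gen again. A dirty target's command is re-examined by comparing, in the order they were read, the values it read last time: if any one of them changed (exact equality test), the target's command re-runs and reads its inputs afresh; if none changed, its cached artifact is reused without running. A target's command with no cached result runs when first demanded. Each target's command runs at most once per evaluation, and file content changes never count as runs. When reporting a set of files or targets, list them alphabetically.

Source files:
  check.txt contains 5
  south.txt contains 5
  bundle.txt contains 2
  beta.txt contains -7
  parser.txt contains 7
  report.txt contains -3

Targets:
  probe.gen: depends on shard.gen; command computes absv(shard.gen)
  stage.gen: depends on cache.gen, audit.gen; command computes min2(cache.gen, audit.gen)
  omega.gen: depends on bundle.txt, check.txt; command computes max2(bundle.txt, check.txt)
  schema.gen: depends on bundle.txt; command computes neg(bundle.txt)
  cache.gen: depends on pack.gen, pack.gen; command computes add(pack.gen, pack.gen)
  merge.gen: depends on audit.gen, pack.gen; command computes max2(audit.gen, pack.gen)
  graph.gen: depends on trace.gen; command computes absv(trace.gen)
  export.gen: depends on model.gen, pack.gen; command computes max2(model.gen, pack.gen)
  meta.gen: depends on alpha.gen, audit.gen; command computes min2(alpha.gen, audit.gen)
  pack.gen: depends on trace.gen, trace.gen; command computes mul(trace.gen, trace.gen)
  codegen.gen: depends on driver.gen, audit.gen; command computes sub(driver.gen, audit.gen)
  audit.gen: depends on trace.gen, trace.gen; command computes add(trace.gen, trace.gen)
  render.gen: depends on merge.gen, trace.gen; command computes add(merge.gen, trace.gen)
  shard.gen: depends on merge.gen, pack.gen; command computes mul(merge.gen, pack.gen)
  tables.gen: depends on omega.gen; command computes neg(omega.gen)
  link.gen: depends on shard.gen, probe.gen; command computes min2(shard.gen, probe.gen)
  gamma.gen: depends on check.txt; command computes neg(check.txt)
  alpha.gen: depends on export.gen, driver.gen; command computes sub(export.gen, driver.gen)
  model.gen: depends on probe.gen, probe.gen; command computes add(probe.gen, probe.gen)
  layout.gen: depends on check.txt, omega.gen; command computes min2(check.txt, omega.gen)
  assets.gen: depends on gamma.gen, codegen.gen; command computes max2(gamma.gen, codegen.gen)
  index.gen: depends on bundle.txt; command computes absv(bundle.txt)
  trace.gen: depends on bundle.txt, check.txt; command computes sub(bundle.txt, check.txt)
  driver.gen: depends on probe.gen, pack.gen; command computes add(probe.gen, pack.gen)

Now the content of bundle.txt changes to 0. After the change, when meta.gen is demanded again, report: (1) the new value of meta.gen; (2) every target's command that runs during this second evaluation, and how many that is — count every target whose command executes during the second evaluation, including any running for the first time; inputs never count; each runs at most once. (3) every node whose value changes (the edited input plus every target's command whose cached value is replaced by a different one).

Demanding meta.gen again yields -10.
11 target commands run: alpha.gen, audit.gen, driver.gen, export.gen, merge.gen, meta.gen, model.gen, pack.gen, probe.gen, shard.gen, trace.gen.
The nodes whose values change: alpha.gen, audit.gen, bundle.txt, driver.gen, export.gen, merge.gen, meta.gen, model.gen, pack.gen, probe.gen, shard.gen, trace.gen.

First demand of the output computes:
  trace.gen = sub(2, 5) = -3
  audit.gen = add(-3, -3) = -6
  pack.gen = mul(-3, -3) = 9
  merge.gen = max2(-6, 9) = 9
  shard.gen = mul(9, 9) = 81
  probe.gen = absv(81) = 81
  driver.gen = add(81, 9) = 90
  model.gen = add(81, 81) = 162
  export.gen = max2(162, 9) = 162
  alpha.gen = sub(162, 90) = 72
  meta.gen = min2(72, -6) = -6

After the edit, cleaning proceeds:
  trace.gen: a read changed (bundle.txt 2->0) — executes, giving -5.
  audit.gen: a read changed (trace.gen -3->-5; trace.gen -3->-5) — executes, giving -10.
  pack.gen: a read changed (trace.gen -3->-5; trace.gen -3->-5) — executes, giving 25.
  merge.gen: a read changed (audit.gen -6->-10; pack.gen 9->25) — executes, giving 25.
  shard.gen: a read changed (merge.gen 9->25; pack.gen 9->25) — executes, giving 625.
  probe.gen: a read changed (shard.gen 81->625) — executes, giving 625.
  driver.gen: a read changed (probe.gen 81->625; pack.gen 9->25) — executes, giving 650.
  model.gen: a read changed (probe.gen 81->625; probe.gen 81->625) — executes, giving 1250.
  export.gen: a read changed (model.gen 162->1250; pack.gen 9->25) — executes, giving 1250.
  alpha.gen: a read changed (export.gen 162->1250; driver.gen 90->650) — executes, giving 600.
  meta.gen: a read changed (alpha.gen 72->600; audit.gen -6->-10) — executes, giving -10.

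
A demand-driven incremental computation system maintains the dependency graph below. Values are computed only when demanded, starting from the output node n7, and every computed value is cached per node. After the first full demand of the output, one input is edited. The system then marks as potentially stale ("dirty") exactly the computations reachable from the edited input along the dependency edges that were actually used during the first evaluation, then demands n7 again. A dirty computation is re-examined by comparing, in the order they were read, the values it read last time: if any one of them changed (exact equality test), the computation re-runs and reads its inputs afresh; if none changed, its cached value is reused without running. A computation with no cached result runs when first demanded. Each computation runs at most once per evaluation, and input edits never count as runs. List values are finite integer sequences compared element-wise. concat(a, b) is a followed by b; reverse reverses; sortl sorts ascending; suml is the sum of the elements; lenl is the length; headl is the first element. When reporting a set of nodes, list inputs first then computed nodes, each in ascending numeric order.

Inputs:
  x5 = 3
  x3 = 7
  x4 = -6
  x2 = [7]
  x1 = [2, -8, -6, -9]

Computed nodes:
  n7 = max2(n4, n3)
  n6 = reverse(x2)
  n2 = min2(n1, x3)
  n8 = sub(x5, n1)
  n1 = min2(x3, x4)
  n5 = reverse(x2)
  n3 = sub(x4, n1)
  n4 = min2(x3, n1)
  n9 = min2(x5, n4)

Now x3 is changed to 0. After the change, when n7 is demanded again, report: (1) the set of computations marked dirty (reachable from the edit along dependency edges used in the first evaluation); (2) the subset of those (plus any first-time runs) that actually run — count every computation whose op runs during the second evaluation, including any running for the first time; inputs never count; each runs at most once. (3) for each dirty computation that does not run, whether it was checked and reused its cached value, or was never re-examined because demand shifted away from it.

First evaluation (everything demanded from the output):
  n1 = min2(7, -6) = -6
  n3 = sub(-6, -6) = 0
  n4 = min2(7, -6) = -6
  n7 = max2(-6, 0) = 0

Propagation after the edit:
  n1: runs — x3 7->0; result -6 (same value as before).
  n3: checked — values it read are unchanged (x4 unchanged, n1 unchanged); reused cached 0 without running.
  n4: runs — x3 7->0; result -6 (same value as before).
  n7: checked — values it read are unchanged (n4 unchanged, n3 unchanged); reused cached 0 without running.

Key observation: the cutoff stops propagation at n3 — its inputs' values are unchanged, so it reuses its cache.

Marked dirty: n1, n3, n4, n7.
Computations that run: n1, n4 — 2 in total.
Checked but reused from cache: n3, n7.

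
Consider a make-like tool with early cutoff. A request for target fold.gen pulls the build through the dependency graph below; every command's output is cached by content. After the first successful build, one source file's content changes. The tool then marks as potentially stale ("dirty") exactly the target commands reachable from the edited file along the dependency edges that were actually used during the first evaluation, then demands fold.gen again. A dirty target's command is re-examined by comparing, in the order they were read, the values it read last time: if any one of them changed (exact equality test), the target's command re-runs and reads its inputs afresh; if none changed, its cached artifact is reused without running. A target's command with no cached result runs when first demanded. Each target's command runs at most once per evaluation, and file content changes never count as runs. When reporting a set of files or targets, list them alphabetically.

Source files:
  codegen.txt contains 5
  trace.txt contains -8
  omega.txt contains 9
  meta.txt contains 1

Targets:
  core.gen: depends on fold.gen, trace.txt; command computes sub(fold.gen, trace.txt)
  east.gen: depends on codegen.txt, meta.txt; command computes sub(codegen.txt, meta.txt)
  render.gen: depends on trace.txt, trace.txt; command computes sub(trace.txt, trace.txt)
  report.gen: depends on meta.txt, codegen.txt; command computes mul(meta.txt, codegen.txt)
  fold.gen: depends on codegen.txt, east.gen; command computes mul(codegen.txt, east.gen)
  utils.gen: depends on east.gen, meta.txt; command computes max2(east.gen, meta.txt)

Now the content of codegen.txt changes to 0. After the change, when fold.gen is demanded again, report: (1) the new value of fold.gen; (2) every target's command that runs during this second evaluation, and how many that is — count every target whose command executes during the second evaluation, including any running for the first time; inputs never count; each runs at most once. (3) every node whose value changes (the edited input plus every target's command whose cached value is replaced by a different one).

First demand of the output computes:
  east.gen = sub(5, 1) = 4
  fold.gen = mul(5, 4) = 20

After the edit, cleaning proceeds:
  east.gen: a read changed (codegen.txt 5->0) — executes, giving -1.
  fold.gen: a read changed (codegen.txt 5->0; east.gen 4->-1) — executes, giving 0.

Demanding fold.gen again yields 0.
2 target commands run: east.gen, fold.gen.
The nodes whose values change: codegen.txt, east.gen, fold.gen.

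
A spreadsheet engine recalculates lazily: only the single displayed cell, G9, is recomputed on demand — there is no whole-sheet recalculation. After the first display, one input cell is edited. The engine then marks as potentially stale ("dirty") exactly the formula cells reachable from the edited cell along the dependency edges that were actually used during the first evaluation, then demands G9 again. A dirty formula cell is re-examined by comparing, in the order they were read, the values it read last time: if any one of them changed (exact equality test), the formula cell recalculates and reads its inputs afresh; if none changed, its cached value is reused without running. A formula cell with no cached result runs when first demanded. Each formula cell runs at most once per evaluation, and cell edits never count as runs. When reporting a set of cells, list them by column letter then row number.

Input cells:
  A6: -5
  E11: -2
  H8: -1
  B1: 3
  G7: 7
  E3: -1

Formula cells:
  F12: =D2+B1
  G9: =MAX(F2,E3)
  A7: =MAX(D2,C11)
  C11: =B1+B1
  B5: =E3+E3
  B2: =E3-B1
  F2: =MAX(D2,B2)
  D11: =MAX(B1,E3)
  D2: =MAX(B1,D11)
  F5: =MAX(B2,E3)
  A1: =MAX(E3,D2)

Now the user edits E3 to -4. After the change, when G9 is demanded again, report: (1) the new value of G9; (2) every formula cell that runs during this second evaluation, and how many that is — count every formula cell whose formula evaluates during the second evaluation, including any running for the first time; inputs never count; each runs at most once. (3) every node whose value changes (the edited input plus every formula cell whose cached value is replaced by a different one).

First evaluation (everything demanded from the output):
  B2 = -1 - 3 = -4
  D11 = MAX(3, -1) = 3
  D2 = MAX(3, 3) = 3
  F2 = MAX(3, -4) = 3
  G9 = MAX(3, -1) = 3

Propagation after the edit:
  B2: runs — E3 -1->-4; result -7.
  D11: runs — E3 -1->-4; result 3 (same value as before).
  D2: checked — values it read are unchanged (B1 unchanged, D11 unchanged); reused cached 3 without running.
  F2: runs — B2 -4->-7; result 3 (same value as before).
  G9: runs — E3 -1->-4; result 3 (same value as before).

Key observation: the cutoff stops propagation at D2 — its inputs' values are unchanged, so it reuses its cache.

New value of G9: 3.
Formula cells that run: B2, D11, F2, G9 — 4 in total.
Values that change: B2, E3.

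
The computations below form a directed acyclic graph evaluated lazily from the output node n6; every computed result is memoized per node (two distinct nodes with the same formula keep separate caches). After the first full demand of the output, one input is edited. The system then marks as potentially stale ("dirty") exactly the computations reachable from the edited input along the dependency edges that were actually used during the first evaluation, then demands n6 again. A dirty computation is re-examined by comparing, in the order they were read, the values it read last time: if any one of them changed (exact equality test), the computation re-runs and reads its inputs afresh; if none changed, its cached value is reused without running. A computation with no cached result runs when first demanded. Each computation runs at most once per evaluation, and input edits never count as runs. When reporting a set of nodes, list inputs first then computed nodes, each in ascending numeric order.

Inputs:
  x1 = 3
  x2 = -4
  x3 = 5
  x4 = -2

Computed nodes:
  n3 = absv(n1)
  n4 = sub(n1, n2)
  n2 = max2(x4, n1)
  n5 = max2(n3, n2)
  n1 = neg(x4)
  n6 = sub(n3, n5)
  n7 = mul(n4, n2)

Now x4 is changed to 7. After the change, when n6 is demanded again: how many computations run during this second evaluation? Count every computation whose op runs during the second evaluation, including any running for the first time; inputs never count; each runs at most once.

First demand of the output computes:
  n1 = neg(-2) = 2
  n2 = max2(-2, 2) = 2
  n3 = absv(2) = 2
  n5 = max2(2, 2) = 2
  n6 = sub(2, 2) = 0

After the edit, cleaning proceeds:
  n1: a read changed (x4 -2->7) — executes, giving -7.
  n2: a read changed (x4 -2->7; n1 2->-7) — executes, giving 7.
  n3: a read changed (n1 2->-7) — executes, giving 7.
  n5: a read changed (n3 2->7; n2 2->7) — executes, giving 7.
  n6: a read changed (n3 2->7; n5 2->7) — executes, giving 0 — identical to its old value.

5 computations run: n1, n2, n3, n5, n6.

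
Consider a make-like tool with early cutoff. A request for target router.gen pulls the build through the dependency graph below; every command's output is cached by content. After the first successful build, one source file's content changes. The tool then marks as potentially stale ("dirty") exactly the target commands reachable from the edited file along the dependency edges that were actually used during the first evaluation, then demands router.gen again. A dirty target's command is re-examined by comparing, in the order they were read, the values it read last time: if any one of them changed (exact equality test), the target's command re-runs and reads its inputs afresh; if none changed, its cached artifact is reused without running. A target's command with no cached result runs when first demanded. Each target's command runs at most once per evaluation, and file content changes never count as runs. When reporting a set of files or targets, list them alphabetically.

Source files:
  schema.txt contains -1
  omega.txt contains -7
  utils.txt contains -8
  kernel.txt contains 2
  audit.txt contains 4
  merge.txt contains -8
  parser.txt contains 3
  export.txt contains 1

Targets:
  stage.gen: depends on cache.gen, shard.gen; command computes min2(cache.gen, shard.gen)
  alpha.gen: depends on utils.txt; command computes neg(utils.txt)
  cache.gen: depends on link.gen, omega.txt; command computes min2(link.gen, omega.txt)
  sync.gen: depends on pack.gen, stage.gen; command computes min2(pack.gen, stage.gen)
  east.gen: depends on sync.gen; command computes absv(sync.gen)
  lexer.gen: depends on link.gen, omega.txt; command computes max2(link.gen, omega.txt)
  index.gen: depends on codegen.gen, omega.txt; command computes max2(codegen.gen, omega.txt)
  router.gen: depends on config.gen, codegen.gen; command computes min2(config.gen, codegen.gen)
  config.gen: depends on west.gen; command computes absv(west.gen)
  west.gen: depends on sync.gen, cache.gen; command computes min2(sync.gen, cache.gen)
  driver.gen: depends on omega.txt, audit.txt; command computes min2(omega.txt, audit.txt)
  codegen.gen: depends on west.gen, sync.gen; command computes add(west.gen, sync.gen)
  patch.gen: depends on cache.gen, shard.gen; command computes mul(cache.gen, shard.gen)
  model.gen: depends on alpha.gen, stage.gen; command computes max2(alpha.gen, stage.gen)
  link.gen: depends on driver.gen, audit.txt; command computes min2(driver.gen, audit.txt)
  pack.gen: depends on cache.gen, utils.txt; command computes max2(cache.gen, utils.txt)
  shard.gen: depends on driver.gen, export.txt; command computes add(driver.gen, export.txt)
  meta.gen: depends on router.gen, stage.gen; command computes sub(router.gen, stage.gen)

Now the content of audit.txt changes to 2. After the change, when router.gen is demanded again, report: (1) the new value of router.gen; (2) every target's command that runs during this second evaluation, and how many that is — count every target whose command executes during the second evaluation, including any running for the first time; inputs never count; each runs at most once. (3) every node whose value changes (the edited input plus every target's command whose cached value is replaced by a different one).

First demand of the output computes:
  driver.gen = min2(-7, 4) = -7
  link.gen = min2(-7, 4) = -7
  cache.gen = min2(-7, -7) = -7
  pack.gen = max2(-7, -8) = -7
  shard.gen = add(-7, 1) = -6
  stage.gen = min2(-7, -6) = -7
  sync.gen = min2(-7, -7) = -7
  west.gen = min2(-7, -7) = -7
  codegen.gen = add(-7, -7) = -14
  config.gen = absv(-7) = 7
  router.gen = min2(7, -14) = -14

After the edit, cleaning proceeds:
  driver.gen: a read changed (audit.txt 4->2) — executes, giving -7 — identical to its old value.
  link.gen: a read changed (audit.txt 4->2) — executes, giving -7 — identical to its old value.
  cache.gen: dirty, but its reads are unchanged (link.gen unchanged, omega.txt unchanged); cached -7 stands.
  pack.gen: dirty, but its reads are unchanged (cache.gen unchanged, utils.txt unchanged); cached -7 stands.
  shard.gen: dirty, but its reads are unchanged (driver.gen unchanged, export.txt unchanged); cached -6 stands.
  stage.gen: dirty, but its reads are unchanged (cache.gen unchanged, shard.gen unchanged); cached -7 stands.
  sync.gen: dirty, but its reads are unchanged (pack.gen unchanged, stage.gen unchanged); cached -7 stands.
  west.gen: dirty, but its reads are unchanged (sync.gen unchanged, cache.gen unchanged); cached -7 stands.
  codegen.gen: dirty, but its reads are unchanged (west.gen unchanged, sync.gen unchanged); cached -14 stands.
  config.gen: dirty, but its reads are unchanged (west.gen unchanged); cached 7 stands.
  router.gen: dirty, but its reads are unchanged (config.gen unchanged, codegen.gen unchanged); cached -14 stands.

Note where the cutoff bites: shard.gen is checked, finds nothing changed, and keeps its cache.

Demanding router.gen again yields -14.
2 target commands run: driver.gen, link.gen.
The nodes whose values change: audit.txt.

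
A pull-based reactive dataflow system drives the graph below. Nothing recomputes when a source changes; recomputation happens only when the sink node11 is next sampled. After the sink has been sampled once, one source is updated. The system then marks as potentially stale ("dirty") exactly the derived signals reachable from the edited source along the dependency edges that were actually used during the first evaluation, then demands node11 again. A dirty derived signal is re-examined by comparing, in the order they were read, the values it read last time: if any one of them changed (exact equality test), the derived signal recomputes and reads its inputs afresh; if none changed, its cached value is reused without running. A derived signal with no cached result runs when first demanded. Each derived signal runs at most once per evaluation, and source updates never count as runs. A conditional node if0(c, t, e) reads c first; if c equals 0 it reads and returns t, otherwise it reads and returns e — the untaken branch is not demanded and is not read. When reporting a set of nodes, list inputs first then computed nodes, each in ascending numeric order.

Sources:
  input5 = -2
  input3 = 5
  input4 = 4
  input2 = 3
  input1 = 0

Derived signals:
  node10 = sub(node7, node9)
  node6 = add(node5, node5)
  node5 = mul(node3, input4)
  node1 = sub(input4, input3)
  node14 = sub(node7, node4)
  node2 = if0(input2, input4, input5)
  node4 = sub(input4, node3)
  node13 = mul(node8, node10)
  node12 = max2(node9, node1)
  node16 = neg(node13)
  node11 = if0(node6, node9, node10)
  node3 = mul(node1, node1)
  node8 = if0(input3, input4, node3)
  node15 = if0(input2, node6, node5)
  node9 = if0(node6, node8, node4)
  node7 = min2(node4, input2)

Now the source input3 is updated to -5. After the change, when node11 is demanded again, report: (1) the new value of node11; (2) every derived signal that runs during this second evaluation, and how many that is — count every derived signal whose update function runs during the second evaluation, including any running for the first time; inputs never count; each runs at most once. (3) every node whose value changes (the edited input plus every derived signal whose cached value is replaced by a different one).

New value of node11: 0.
Derived signals that run: node1, node3, node4, node5, node6, node7, node9, node10, node11 — 9 in total.
Values that change: input3, node1, node3, node4, node5, node6, node7, node9.

First evaluation (everything demanded from the output):
  node1 = sub(4, 5) = -1
  node3 = mul(-1, -1) = 1
  node4 = sub(4, 1) = 3
  node5 = mul(1, 4) = 4
  node6 = add(4, 4) = 8
  node7 = min2(3, 3) = 3
  node9 = if0(node6=8 -> else branch node4) = 3
  node10 = sub(3, 3) = 0
  node11 = if0(node6=8 -> else branch node10) = 0

Propagation after the edit:
  node1: runs — input3 5->-5; result 9.
  node3: runs — node1 -1->9; node1 -1->9; result 81.
  node4: runs — node3 1->81; result -77.
  node5: runs — node3 1->81; result 324.
  node6: runs — node5 4->324; node5 4->324; result 648.
  node7: runs — node4 3->-77; result -77.
  node9: runs — node6 8->648; node4 3->-77; result -77.
  node10: runs — node7 3->-77; node9 3->-77; result 0 (same value as before).
  node11: runs — node6 8->648; result 0 (same value as before).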